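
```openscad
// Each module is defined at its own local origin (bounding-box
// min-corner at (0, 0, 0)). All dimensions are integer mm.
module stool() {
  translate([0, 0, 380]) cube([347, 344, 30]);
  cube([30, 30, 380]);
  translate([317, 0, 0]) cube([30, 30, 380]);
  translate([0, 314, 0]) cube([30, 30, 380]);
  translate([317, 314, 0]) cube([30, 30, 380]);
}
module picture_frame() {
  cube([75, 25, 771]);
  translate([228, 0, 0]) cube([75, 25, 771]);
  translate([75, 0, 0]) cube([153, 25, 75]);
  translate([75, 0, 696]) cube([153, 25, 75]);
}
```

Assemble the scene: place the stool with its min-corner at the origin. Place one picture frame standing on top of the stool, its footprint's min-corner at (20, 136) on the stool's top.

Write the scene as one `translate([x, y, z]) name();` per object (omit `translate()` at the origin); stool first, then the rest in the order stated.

stool();
translate([20, 136, 410]) picture_frame();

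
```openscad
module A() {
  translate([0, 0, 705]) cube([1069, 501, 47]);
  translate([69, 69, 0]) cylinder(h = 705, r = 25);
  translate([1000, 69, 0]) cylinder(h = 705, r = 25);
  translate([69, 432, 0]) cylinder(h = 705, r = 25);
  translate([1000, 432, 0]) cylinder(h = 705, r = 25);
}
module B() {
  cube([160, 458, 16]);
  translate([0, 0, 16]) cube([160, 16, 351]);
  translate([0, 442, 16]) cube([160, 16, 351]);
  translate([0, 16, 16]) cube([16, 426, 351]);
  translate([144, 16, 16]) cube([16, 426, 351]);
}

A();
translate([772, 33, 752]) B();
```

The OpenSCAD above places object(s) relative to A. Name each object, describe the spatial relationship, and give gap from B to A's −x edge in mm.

The open box's min-x is at 772; the table's min-x is 0; gap = 772 mm.

A is a table. B is an open box. The open box is on top of the table. The gap from the open box to the table's −x edge is 772 mm.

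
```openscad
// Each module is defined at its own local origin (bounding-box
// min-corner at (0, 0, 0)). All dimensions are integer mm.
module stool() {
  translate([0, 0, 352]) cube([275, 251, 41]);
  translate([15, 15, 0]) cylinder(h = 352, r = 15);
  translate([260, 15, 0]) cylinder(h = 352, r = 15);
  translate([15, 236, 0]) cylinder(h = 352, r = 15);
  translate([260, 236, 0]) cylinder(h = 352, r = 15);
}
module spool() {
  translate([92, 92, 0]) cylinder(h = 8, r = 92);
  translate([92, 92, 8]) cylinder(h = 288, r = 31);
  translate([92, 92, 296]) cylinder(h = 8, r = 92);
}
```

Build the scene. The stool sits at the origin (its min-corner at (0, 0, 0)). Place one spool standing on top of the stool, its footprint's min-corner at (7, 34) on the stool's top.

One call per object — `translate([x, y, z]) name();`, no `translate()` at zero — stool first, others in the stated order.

stool();
translate([7, 34, 393]) spool();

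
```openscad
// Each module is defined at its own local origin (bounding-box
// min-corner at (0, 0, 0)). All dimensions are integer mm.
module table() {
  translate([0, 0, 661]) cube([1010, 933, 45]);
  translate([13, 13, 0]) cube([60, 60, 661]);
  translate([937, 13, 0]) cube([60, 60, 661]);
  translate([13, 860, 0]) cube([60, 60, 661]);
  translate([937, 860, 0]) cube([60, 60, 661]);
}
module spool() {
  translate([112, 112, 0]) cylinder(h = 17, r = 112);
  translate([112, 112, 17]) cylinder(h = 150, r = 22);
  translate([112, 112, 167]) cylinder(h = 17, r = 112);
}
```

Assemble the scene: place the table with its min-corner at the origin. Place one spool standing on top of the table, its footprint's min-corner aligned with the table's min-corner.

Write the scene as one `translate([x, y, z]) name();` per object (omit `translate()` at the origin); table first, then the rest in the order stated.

table();
translate([0, 0, 706]) spool();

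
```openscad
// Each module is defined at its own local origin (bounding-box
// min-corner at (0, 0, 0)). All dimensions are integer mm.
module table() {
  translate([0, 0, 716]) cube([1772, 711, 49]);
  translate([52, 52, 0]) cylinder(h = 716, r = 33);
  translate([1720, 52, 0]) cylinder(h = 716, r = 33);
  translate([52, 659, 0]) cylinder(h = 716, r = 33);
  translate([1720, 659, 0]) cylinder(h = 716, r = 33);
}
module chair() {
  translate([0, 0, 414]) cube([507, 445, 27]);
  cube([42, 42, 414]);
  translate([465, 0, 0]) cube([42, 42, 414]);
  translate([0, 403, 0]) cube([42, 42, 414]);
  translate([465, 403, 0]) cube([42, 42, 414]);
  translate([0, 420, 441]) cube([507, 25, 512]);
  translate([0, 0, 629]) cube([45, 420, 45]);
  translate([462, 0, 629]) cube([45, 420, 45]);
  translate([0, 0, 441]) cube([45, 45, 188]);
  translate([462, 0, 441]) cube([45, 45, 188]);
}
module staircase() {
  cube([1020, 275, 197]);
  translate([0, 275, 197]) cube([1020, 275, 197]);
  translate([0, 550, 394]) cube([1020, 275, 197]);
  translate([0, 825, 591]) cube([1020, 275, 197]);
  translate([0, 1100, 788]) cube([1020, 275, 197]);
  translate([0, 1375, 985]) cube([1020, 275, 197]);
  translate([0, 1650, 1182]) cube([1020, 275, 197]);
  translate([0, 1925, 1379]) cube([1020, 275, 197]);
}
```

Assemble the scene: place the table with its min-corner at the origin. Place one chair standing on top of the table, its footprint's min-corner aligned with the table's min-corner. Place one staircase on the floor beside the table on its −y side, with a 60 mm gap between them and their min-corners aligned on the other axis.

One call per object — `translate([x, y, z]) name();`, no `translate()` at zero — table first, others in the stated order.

table();
translate([0, 0, 765]) chair();
translate([0, -2260, 0]) staircase();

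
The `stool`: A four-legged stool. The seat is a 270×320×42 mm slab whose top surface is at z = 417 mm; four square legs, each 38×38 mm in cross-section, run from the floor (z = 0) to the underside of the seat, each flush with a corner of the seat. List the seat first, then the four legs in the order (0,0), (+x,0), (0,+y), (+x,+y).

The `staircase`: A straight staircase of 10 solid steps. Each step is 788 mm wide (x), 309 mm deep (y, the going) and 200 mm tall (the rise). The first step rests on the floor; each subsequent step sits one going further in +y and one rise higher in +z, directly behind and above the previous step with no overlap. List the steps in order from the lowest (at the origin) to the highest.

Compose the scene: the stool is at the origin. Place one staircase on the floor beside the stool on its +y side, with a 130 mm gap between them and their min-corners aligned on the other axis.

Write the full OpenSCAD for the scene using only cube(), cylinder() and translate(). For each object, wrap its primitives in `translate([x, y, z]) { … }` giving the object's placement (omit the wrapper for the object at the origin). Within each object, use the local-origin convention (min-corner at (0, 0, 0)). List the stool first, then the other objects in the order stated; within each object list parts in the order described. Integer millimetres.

translate([0, 0, 375]) cube([270, 320, 42]);
cube([38, 38, 375]);
translate([232, 0, 0]) cube([38, 38, 375]);
translate([0, 282, 0]) cube([38, 38, 375]);
translate([232, 282, 0]) cube([38, 38, 375]);
translate([0, 450, 0]) {
  cube([788, 309, 200]);
  translate([0, 309, 200]) cube([788, 309, 200]);
  translate([0, 618, 400]) cube([788, 309, 200]);
  translate([0, 927, 600]) cube([788, 309, 200]);
  translate([0, 1236, 800]) cube([788, 309, 200]);
  translate([0, 1545, 1000]) cube([788, 309, 200]);
  translate([0, 1854, 1200]) cube([788, 309, 200]);
  translate([0, 2163, 1400]) cube([788, 309, 200]);
  translate([0, 2472, 1600]) cube([788, 309, 200]);
  translate([0, 2781, 1800]) cube([788, 309, 200]);
}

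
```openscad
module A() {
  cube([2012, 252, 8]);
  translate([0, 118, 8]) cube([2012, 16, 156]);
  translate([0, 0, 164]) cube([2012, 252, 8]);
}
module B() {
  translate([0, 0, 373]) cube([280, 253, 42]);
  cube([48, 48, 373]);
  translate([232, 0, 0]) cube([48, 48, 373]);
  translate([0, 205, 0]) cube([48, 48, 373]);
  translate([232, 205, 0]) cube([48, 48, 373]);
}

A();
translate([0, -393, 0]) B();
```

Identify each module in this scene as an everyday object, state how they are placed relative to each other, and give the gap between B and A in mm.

A is an I-beam. B is a stool. The stool is on the floor beside the I-beam on its −y side. The gap between the stool and the I-beam is 140 mm.

The stool's nearest face is 140 mm from the I-beam's −y face.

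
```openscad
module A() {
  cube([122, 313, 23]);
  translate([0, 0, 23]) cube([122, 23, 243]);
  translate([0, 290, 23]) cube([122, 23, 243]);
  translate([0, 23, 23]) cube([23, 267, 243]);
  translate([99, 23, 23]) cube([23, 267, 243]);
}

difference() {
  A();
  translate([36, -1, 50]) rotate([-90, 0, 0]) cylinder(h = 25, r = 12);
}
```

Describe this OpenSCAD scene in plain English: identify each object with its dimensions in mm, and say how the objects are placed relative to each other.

A is an open-topped rectangular box: outside dimensions 122×313×266 mm, with a uniform wall and base thickness of 23 mm. The base is a full 122×313 slab on the floor; four walls sit on top of the base. The front and back walls (the −y and +y sides) span the full width; the two side walls fit between them.

The open box has a circular hole of radius 12 mm through its front wall, centred at (x = 36, z = 50).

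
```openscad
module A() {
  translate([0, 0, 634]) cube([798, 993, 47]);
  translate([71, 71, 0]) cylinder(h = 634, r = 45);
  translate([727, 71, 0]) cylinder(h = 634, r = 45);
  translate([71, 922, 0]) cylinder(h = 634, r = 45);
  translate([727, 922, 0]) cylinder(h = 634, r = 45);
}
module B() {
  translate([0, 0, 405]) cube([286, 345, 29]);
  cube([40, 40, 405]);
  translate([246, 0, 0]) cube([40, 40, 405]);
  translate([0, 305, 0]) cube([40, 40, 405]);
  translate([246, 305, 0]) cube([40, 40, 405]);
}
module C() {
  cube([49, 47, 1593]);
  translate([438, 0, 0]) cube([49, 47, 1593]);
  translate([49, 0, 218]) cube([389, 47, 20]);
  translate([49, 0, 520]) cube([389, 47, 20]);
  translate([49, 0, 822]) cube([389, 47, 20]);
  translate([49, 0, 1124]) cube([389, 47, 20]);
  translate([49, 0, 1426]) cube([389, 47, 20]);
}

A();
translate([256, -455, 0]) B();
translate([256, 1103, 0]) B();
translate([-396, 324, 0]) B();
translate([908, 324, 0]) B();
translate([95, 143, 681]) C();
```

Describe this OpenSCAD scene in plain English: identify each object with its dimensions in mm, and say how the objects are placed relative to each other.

A is a table with a 798×993 mm rectangular top, 47 mm thick, top surface at z = 681 mm, supported by four round legs of 90 mm diameter, each leg's bounding box inset 26 mm from the nearest pair of top edges, running from the floor.

B is a four-legged stool. The seat is 286×345 mm, 29 mm thick, top at z = 434 mm. It stands on four square legs, each 40×40 mm in cross-section, from z = 0 to the seat underside, each flush with a corner of the seat.

C is a wooden ladder with two side rails of 49×47 mm section and 1593 mm height, set 487 mm apart overall. Between them run 5 rectangular rungs (47 mm deep, 20 mm thick), front faces flush with the rails' −y face. The bottom of the first rung is 218 mm above the floor and each subsequent rung is 302 mm higher than the one below.

Four stools sit around the table at the −y, +y, −x, +x sides. The ladder is on top of the table.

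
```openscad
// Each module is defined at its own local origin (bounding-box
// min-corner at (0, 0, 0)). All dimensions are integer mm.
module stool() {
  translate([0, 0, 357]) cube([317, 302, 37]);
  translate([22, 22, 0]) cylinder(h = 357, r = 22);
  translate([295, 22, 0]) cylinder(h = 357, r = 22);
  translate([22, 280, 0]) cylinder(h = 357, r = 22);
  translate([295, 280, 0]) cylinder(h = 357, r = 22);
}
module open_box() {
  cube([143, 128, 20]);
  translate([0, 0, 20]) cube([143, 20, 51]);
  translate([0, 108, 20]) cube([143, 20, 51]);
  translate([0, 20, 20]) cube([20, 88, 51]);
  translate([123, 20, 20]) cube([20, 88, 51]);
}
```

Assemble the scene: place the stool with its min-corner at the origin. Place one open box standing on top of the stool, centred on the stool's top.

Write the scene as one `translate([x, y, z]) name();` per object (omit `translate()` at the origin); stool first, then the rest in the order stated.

stool();
translate([87, 87, 394]) open_box();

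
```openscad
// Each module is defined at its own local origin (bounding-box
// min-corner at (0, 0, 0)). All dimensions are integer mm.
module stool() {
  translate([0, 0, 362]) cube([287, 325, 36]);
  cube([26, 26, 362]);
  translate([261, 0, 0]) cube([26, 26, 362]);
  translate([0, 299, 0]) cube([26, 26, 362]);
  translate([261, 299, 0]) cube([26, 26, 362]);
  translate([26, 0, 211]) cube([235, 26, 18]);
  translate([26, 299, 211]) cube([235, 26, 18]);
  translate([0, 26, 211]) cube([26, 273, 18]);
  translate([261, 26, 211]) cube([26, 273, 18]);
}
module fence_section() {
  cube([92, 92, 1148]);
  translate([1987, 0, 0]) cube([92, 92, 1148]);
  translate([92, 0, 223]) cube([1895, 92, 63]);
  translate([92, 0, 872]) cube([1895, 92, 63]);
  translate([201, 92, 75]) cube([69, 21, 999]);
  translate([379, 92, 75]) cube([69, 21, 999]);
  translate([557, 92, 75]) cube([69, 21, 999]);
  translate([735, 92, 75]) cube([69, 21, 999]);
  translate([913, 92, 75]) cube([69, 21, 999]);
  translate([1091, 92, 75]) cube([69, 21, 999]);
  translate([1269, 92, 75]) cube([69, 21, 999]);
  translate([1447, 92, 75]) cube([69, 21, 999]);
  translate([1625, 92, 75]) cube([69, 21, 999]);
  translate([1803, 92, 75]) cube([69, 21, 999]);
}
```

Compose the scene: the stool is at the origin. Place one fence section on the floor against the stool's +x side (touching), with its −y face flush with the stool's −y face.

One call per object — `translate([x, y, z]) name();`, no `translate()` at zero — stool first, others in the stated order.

stool();
translate([287, 0, 0]) fence_section();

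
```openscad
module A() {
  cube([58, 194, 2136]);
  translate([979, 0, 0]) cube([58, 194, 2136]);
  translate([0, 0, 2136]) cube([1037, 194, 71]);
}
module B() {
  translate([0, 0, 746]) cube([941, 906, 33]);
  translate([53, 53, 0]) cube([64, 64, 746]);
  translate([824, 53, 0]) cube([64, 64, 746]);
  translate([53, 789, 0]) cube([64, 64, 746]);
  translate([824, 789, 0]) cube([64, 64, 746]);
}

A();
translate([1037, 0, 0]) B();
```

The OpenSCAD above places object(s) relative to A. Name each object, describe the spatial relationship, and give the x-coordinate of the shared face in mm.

A is a door frame. B is a table. The table is against the door frame's +x side, with their −y faces flush. The x-coordinate of the shared face is 1037 mm.

The door frame's +x face and the table's −x face are both at x = 1037 mm.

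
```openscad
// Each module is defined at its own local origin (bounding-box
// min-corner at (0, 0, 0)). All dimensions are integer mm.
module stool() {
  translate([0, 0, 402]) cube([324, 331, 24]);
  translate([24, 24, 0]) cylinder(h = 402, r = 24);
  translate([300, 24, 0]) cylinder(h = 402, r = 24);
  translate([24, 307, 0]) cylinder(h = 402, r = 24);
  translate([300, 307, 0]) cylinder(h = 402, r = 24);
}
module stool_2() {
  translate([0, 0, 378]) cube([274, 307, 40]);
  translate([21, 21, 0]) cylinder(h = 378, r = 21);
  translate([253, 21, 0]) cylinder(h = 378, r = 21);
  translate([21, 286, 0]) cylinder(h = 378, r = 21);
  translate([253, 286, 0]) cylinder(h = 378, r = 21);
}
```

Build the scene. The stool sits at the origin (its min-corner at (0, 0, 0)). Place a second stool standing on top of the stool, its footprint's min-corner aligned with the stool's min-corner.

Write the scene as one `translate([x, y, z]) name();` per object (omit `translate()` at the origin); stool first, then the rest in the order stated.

stool();
translate([0, 0, 426]) stool_2();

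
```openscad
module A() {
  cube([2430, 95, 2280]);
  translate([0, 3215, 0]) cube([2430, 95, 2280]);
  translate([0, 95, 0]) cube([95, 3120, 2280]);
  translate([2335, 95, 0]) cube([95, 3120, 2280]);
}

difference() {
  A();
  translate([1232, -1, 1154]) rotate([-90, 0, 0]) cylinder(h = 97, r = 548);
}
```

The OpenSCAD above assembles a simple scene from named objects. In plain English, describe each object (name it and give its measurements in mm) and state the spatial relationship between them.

A is a box-shaped house frame (walls only): outside footprint 2430×3310 mm, wall height 2280 mm, wall thickness 95 mm. The two y-facing walls run the full x-width; the two x-facing walls fit between the inner faces of the y-facing walls.

The house frame has a circular hole of radius 548 mm through its front wall, centred at (x = 1232, z = 1154).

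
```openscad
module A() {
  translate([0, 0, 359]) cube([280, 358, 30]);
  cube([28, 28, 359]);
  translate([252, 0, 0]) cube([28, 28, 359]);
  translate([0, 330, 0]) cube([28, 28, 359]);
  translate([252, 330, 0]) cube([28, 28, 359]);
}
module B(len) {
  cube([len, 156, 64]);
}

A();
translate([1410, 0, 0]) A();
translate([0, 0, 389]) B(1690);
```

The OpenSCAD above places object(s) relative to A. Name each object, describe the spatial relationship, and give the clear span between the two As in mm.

A is a stool. B is a beam. A beam spans the tops of two stools. The clear span between the two stools is 1130 mm.

Second stool starts at x = 1410; first ends at x = 280; clear span = 1410 − 280 = 1130 mm.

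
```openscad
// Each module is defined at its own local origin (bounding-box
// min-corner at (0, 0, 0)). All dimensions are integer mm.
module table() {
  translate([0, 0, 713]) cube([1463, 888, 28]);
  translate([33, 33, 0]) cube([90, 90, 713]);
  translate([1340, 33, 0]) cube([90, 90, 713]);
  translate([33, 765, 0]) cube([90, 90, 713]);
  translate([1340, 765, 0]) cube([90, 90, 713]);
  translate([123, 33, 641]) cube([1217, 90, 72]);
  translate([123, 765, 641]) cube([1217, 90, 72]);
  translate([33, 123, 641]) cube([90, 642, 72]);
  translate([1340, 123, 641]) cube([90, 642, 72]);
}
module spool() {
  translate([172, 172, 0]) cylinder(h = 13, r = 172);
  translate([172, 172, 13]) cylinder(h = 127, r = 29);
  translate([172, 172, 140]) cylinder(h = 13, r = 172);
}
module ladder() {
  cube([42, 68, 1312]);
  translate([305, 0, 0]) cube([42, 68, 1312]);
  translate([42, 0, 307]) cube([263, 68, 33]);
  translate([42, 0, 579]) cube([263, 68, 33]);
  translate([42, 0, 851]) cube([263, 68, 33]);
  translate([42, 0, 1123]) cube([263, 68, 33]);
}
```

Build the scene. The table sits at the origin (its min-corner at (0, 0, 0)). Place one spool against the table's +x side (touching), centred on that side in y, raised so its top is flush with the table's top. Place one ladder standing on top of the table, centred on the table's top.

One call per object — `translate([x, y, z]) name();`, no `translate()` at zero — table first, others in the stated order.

table();
translate([1463, 272, 588]) spool();
translate([558, 410, 741]) ladder();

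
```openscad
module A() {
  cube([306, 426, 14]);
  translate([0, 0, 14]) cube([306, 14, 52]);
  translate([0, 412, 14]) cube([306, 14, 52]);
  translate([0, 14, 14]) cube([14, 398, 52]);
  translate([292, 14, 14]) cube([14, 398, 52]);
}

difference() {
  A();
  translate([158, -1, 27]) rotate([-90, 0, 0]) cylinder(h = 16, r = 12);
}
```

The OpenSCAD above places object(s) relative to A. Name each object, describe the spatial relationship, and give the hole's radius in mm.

A is an open box. The open box has a circular hole through its front wall. The hole's radius is 12 mm.

The subtracted cylinder has r = 12 mm.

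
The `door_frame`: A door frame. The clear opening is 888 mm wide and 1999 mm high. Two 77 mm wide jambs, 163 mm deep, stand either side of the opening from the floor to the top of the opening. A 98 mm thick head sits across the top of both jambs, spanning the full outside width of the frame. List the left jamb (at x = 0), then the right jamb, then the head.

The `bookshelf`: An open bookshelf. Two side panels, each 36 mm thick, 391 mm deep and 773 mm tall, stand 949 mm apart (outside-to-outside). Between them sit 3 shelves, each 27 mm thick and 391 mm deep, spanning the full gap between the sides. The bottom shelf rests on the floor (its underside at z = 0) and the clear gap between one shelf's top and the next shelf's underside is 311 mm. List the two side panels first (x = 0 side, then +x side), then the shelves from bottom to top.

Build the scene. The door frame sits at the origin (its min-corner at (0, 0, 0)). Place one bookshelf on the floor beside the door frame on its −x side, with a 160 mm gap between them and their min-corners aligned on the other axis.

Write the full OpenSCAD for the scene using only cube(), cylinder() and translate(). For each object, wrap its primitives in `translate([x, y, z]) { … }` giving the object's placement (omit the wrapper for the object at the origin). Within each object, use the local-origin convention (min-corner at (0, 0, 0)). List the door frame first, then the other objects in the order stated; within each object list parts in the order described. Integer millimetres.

cube([77, 163, 1999]);
translate([965, 0, 0]) cube([77, 163, 1999]);
translate([0, 0, 1999]) cube([1042, 163, 98]);
translate([-1109, 0, 0]) {
  cube([36, 391, 773]);
  translate([913, 0, 0]) cube([36, 391, 773]);
  translate([36, 0, 0]) cube([877, 391, 27]);
  translate([36, 0, 338]) cube([877, 391, 27]);
  translate([36, 0, 676]) cube([877, 391, 27]);
}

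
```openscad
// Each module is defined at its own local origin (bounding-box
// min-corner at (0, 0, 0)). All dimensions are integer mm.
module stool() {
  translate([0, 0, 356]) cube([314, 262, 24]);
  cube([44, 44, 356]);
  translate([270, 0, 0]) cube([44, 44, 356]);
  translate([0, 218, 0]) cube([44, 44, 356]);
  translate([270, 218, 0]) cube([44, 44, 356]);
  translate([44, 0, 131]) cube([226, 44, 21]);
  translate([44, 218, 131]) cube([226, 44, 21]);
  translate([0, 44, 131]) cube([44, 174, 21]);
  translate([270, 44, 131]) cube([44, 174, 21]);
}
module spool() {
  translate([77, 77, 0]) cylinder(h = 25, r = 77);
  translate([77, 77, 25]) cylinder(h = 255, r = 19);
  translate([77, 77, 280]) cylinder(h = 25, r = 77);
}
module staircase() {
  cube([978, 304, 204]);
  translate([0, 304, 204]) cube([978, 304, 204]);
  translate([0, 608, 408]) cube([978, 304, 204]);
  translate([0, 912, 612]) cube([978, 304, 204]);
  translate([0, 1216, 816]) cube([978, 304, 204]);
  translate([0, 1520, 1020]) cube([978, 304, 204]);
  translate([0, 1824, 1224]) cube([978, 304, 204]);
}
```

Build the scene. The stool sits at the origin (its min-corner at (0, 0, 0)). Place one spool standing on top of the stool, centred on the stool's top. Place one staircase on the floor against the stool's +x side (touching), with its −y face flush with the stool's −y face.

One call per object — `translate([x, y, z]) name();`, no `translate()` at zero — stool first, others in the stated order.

stool();
translate([80, 54, 380]) spool();
translate([314, 0, 0]) staircase();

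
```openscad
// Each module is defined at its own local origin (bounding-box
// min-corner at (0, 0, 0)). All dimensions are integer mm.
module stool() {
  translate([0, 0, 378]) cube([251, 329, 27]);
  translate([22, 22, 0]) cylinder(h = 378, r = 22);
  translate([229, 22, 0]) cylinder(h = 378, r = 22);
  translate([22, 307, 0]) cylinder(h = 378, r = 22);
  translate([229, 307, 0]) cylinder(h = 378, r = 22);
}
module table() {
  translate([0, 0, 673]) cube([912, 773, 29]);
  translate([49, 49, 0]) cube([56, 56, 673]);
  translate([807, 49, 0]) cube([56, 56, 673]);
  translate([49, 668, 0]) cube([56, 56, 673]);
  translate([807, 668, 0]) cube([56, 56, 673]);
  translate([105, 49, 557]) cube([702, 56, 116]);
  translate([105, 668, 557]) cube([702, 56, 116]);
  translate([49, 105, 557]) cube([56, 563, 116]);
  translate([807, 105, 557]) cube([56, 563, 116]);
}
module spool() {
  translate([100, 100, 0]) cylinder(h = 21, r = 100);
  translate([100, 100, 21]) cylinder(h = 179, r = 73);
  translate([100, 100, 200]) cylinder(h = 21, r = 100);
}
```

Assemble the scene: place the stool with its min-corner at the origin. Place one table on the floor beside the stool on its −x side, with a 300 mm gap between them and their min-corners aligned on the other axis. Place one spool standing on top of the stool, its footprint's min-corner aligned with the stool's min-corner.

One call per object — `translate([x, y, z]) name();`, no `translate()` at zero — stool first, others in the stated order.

stool();
translate([-1212, 0, 0]) table();
translate([0, 0, 405]) spool();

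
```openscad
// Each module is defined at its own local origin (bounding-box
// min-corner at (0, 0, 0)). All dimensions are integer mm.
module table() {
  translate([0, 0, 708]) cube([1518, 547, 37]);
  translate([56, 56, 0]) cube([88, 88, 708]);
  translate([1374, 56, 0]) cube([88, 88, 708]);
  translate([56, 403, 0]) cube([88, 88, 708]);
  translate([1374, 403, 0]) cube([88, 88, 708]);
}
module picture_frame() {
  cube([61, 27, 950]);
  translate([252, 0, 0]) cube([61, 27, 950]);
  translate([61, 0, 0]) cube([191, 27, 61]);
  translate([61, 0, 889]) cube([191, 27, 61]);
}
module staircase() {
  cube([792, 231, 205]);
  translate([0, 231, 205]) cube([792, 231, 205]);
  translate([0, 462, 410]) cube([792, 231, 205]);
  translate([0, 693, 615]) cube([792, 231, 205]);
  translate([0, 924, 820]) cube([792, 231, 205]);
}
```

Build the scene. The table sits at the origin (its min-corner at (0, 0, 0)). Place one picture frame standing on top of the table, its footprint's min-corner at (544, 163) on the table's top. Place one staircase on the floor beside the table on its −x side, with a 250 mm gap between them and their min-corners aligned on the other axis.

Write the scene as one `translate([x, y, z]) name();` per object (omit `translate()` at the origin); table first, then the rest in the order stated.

table();
translate([544, 163, 745]) picture_frame();
translate([-1042, 0, 0]) staircase();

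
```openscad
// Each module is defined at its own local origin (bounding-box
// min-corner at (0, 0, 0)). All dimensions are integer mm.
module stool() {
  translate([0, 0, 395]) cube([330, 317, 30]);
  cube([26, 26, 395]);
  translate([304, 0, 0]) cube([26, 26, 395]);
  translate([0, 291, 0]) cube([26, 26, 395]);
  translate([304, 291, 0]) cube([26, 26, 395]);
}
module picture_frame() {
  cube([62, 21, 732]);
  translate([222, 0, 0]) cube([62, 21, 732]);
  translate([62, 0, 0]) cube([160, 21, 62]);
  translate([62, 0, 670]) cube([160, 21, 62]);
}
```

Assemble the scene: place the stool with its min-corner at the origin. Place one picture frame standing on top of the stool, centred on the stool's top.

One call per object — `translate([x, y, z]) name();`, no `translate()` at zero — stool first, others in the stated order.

stool();
translate([23, 148, 425]) picture_frame();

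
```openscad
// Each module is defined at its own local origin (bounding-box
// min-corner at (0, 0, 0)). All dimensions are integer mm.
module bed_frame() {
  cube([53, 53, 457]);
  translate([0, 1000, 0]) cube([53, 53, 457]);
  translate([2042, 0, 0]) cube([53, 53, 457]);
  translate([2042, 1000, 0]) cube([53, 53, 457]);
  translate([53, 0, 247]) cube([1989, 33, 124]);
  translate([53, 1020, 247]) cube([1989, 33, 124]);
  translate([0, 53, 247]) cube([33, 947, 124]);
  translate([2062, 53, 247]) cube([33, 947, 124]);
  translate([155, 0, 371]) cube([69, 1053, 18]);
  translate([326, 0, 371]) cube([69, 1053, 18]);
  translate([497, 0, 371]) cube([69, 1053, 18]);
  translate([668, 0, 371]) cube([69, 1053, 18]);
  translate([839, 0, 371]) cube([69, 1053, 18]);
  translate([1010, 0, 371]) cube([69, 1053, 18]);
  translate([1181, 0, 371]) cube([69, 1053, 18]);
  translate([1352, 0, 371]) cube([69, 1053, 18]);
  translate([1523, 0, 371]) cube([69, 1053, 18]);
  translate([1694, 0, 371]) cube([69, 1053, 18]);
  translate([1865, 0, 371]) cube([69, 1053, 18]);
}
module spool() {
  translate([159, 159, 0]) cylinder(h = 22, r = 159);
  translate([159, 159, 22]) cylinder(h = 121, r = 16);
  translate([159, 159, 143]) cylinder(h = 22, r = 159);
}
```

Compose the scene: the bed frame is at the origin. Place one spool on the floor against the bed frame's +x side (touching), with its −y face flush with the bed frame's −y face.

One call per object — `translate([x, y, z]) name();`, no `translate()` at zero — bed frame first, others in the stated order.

bed_frame();
translate([2095, 0, 0]) spool();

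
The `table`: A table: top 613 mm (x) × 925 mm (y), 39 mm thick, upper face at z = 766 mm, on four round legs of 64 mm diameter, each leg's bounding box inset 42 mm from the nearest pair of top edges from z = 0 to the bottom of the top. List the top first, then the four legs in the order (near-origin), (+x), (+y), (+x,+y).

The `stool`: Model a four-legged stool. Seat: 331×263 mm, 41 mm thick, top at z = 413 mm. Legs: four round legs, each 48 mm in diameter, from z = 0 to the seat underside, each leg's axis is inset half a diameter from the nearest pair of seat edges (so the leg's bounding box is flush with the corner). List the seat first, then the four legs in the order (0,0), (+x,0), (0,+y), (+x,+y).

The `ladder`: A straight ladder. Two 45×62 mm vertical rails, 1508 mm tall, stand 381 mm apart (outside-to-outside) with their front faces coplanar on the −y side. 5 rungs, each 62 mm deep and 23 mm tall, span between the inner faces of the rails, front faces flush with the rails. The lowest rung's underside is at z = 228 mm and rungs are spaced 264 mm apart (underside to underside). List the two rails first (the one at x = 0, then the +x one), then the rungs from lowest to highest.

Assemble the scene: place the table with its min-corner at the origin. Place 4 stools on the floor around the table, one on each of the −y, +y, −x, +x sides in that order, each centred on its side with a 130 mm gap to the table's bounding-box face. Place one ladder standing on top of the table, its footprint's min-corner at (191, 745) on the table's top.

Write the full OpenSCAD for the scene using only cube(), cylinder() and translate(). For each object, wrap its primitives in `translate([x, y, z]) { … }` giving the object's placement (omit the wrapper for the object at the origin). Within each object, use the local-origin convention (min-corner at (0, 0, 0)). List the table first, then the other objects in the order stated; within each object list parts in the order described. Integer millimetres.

translate([0, 0, 727]) cube([613, 925, 39]);
translate([74, 74, 0]) cylinder(h = 727, r = 32);
translate([539, 74, 0]) cylinder(h = 727, r = 32);
translate([74, 851, 0]) cylinder(h = 727, r = 32);
translate([539, 851, 0]) cylinder(h = 727, r = 32);
translate([141, -393, 0]) {
  translate([0, 0, 372]) cube([331, 263, 41]);
  translate([24, 24, 0]) cylinder(h = 372, r = 24);
  translate([307, 24, 0]) cylinder(h = 372, r = 24);
  translate([24, 239, 0]) cylinder(h = 372, r = 24);
  translate([307, 239, 0]) cylinder(h = 372, r = 24);
}
translate([141, 1055, 0]) {
  translate([0, 0, 372]) cube([331, 263, 41]);
  translate([24, 24, 0]) cylinder(h = 372, r = 24);
  translate([307, 24, 0]) cylinder(h = 372, r = 24);
  translate([24, 239, 0]) cylinder(h = 372, r = 24);
  translate([307, 239, 0]) cylinder(h = 372, r = 24);
}
translate([-461, 331, 0]) {
  translate([0, 0, 372]) cube([331, 263, 41]);
  translate([24, 24, 0]) cylinder(h = 372, r = 24);
  translate([307, 24, 0]) cylinder(h = 372, r = 24);
  translate([24, 239, 0]) cylinder(h = 372, r = 24);
  translate([307, 239, 0]) cylinder(h = 372, r = 24);
}
translate([743, 331, 0]) {
  translate([0, 0, 372]) cube([331, 263, 41]);
  translate([24, 24, 0]) cylinder(h = 372, r = 24);
  translate([307, 24, 0]) cylinder(h = 372, r = 24);
  translate([24, 239, 0]) cylinder(h = 372, r = 24);
  translate([307, 239, 0]) cylinder(h = 372, r = 24);
}
translate([191, 745, 766]) {
  cube([45, 62, 1508]);
  translate([336, 0, 0]) cube([45, 62, 1508]);
  translate([45, 0, 228]) cube([291, 62, 23]);
  translate([45, 0, 492]) cube([291, 62, 23]);
  translate([45, 0, 756]) cube([291, 62, 23]);
  translate([45, 0, 1020]) cube([291, 62, 23]);
  translate([45, 0, 1284]) cube([291, 62, 23]);
}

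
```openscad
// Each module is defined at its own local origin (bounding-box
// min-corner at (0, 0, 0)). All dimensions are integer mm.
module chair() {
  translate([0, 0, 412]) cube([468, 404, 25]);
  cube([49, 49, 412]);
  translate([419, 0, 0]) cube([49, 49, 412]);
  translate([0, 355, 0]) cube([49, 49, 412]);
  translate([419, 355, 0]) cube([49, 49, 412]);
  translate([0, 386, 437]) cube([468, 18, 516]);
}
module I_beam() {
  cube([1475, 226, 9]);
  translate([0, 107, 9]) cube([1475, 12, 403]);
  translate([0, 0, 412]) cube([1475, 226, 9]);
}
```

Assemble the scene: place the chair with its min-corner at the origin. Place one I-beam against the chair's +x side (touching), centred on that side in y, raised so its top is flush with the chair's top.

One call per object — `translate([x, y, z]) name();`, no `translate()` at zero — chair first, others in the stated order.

chair();
translate([468, 89, 532]) I_beam();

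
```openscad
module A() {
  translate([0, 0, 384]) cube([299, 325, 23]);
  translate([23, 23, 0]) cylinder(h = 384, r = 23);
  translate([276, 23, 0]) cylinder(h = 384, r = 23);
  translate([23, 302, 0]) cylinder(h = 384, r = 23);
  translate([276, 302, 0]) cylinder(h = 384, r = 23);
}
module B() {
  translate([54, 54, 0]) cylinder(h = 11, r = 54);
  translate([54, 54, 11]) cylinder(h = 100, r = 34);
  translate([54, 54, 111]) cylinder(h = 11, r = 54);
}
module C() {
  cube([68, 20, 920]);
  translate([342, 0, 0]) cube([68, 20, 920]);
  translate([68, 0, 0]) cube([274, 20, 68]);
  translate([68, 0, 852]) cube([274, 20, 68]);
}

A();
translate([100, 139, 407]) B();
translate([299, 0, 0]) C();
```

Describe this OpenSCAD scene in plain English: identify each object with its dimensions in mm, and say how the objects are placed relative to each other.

A is a four-legged stool. The seat is 299×325 mm, 23 mm thick, top at z = 407 mm. It stands on four round legs, each 46 mm in diameter, from z = 0 to the seat underside, each leg's axis is inset half a diameter from the nearest pair of seat edges (so the leg's bounding box is flush with the corner).

B is a spool: two coaxial disc flanges of radius 54 mm and thickness 11 mm, joined by a core cylinder of radius 34 mm and height 100 mm. The lower flange rests on z = 0 and the three cylinders share a vertical axis.

C is a rectangular picture frame lying in the x–z plane (depth along y). The opening is 274 mm wide (x) by 784 mm tall (z), surrounded by a border 68 mm wide on all four sides. The frame is 20 mm deep and is made of two full-height vertical stiles with two horizontal rails fitted between them.

The spool is on top of the stool. The picture frame is against the stool's +x side, with their −y faces flush.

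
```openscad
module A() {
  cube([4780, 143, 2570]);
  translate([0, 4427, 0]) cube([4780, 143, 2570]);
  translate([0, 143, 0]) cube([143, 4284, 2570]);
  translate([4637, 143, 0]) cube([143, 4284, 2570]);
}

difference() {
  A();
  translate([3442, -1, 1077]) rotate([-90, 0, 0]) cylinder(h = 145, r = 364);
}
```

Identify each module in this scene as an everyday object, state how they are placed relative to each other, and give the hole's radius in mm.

A is a house frame. The house frame has a circular hole through its front wall. The hole's radius is 364 mm.

The subtracted cylinder has r = 364 mm.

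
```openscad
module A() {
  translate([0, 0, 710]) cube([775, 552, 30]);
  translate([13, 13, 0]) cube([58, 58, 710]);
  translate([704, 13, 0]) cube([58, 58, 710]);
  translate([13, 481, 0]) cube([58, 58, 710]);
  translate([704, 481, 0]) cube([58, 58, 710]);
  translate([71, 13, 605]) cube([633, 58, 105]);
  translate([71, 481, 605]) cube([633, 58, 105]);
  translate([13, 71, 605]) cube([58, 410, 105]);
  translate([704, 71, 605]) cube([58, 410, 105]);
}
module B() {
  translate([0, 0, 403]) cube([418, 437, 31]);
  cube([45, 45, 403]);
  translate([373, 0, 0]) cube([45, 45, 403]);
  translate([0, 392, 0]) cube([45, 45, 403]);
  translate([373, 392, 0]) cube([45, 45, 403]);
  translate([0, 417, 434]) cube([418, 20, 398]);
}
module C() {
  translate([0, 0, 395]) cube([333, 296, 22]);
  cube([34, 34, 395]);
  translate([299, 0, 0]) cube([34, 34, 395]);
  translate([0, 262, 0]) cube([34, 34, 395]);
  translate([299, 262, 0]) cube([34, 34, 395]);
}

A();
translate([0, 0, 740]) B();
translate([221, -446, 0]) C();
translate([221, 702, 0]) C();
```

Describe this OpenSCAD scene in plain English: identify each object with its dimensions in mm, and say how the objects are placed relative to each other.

A is a table with a 775×552 mm rectangular top, 30 mm thick, top surface at z = 740 mm, supported by four 58×58 mm square legs, each inset 13 mm from the nearest pair of top edges, running from the floor. Four apron rails, 58 mm thick and 105 mm tall, run between adjacent legs with their top edges flush with the underside of the top and their outer faces flush with the legs' outer faces.

B is a chair: 418×437 mm seat, 31 mm thick, top at z = 434 mm, on four 45 mm square corner legs flush with the seat edges. A 20 mm thick backrest slab spans the full seat width, extending 398 mm above the seat top, its back face flush with the seat's +y edge.

C is a four-legged stool. The seat is 333×296 mm, 22 mm thick, top at z = 417 mm. It stands on four square legs, each 34×34 mm in cross-section, from z = 0 to the seat underside, each flush with a corner of the seat.

The chair is on top of the table. Two stools sit around the table at the −y, +y sides.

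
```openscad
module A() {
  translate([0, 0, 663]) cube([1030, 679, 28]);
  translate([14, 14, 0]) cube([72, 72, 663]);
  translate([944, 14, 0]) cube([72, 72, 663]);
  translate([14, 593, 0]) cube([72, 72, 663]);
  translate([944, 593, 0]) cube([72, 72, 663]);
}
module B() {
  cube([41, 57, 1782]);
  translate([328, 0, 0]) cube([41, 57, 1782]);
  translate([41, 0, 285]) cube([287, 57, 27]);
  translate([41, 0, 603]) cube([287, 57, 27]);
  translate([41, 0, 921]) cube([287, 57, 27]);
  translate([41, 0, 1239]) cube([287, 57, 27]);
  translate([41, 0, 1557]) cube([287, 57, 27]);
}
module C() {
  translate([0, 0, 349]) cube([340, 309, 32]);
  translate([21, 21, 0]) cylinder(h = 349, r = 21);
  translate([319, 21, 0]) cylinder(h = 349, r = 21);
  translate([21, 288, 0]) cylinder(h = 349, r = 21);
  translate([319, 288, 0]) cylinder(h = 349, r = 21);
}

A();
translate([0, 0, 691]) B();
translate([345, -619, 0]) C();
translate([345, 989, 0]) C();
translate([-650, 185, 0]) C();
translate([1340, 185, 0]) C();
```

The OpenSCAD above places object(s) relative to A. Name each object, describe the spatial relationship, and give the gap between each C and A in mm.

A is a table. B is a ladder. C is a stool. The ladder is on top of the table. Four stools sit around the table at the −y, +y, −x, +x sides. The gap between each stool and the table is 310 mm.

Each stool's nearest face is 310 mm from the table's bounding box.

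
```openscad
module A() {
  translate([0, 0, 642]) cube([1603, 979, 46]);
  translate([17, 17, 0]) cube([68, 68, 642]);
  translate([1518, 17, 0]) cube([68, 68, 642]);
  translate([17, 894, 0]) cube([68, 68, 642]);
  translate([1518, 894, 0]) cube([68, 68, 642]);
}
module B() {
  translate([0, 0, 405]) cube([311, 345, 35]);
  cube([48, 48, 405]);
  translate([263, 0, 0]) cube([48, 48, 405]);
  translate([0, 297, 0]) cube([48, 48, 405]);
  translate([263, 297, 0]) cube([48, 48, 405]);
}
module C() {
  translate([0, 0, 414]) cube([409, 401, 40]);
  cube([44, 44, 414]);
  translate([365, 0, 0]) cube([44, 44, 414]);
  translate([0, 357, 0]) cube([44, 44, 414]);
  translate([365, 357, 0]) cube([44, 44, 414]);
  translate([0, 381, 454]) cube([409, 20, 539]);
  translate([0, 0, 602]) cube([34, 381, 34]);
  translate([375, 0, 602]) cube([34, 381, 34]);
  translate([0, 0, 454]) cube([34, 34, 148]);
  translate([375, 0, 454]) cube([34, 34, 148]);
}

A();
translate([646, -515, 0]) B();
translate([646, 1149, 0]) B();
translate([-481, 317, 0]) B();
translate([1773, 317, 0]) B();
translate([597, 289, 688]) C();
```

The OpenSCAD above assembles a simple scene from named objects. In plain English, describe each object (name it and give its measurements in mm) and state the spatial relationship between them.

A is a table: top 1603 mm (x) × 979 mm (y), 46 mm thick, upper face at z = 688 mm, on four 68×68 mm square legs, each inset 17 mm from the nearest pair of top edges, running from z = 0 to the bottom of the top.

B is a simple wooden stool: a rectangular seat 311 mm (x) by 345 mm (y), 35 mm thick, top face at z = 440 mm, on four square legs, each 48×48 mm in cross-section. The legs rest on z = 0, each flush with a corner of the seat.

C is a chair: 409×401 mm seat, 40 mm thick, top at z = 454 mm, on four 44 mm square corner legs flush with the seat edges. A 20 mm thick backrest slab spans the full seat width, extending 539 mm above the seat top, its back face flush with the seat's +y edge. Two armrests of 34×34 mm section run along each side from the seat's front edge to the front of the backrest, top faces 182 mm above the seat top and outer faces flush with the seat's x-edges; a 34×34 mm post under the front of each armrest stands on the seat at the front corner.

Four stools sit around the table at the −y, +y, −x, +x sides. The chair is on top of the table, centred.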